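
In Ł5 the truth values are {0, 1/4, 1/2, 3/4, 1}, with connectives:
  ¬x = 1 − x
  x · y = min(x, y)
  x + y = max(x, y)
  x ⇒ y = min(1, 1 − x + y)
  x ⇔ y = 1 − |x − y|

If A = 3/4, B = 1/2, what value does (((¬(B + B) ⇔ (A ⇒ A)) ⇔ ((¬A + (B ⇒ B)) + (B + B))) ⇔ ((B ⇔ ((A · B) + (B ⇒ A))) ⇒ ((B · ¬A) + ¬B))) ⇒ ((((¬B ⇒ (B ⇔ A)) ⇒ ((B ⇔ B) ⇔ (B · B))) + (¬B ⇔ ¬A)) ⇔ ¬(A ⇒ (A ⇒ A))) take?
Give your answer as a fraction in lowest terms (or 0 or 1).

B + B = 1/2 + 1/2 = 1/2
¬(B + B) = ¬1/2 = 1/2
A ⇒ A = 3/4 ⇒ 3/4 = 1
¬(B + B) ⇔ (A ⇒ A) = 1/2 ⇔ 1 = 1/2
¬A = ¬3/4 = 1/4
B ⇒ B = 1/2 ⇒ 1/2 = 1
¬A + (B ⇒ B) = 1/4 + 1 = 1
B + B = 1/2 + 1/2 = 1/2
(¬A + (B ⇒ B)) + (B + B) = 1 + 1/2 = 1
(¬(B + B) ⇔ (A ⇒ A)) ⇔ ((¬A + (B ⇒ B)) + (B + B)) = 1/2 ⇔ 1 = 1/2
A · B = 3/4 · 1/2 = 1/2
B ⇒ A = 1/2 ⇒ 3/4 = 1
(A · B) + (B ⇒ A) = 1/2 + 1 = 1
B ⇔ ((A · B) + (B ⇒ A)) = 1/2 ⇔ 1 = 1/2
¬A = ¬3/4 = 1/4
B · ¬A = 1/2 · 1/4 = 1/4
¬B = ¬1/2 = 1/2
(B · ¬A) + ¬B = 1/4 + 1/2 = 1/2
(B ⇔ ((A · B) + (B ⇒ A))) ⇒ ((B · ¬A) + ¬B) = 1/2 ⇒ 1/2 = 1
((¬(B + B) ⇔ (A ⇒ A)) ⇔ ((¬A + (B ⇒ B)) + (B + B))) ⇔ ((B ⇔ ((A · B) + (B ⇒ A))) ⇒ ((B · ¬A) + ¬B)) = 1/2 ⇔ 1 = 1/2
¬B = ¬1/2 = 1/2
B ⇔ A = 1/2 ⇔ 3/4 = 3/4
¬B ⇒ (B ⇔ A) = 1/2 ⇒ 3/4 = 1
B ⇔ B = 1/2 ⇔ 1/2 = 1
B · B = 1/2 · 1/2 = 1/2
(B ⇔ B) ⇔ (B · B) = 1 ⇔ 1/2 = 1/2
(¬B ⇒ (B ⇔ A)) ⇒ ((B ⇔ B) ⇔ (B · B)) = 1 ⇒ 1/2 = 1/2
¬B = ¬1/2 = 1/2
¬A = ¬3/4 = 1/4
¬B ⇔ ¬A = 1/2 ⇔ 1/4 = 3/4
((¬B ⇒ (B ⇔ A)) ⇒ ((B ⇔ B) ⇔ (B · B))) + (¬B ⇔ ¬A) = 1/2 + 3/4 = 3/4
A ⇒ A = 3/4 ⇒ 3/4 = 1
A ⇒ (A ⇒ A) = 3/4 ⇒ 1 = 1
¬(A ⇒ (A ⇒ A)) = ¬1 = 0
(((¬B ⇒ (B ⇔ A)) ⇒ ((B ⇔ B) ⇔ (B · B))) + (¬B ⇔ ¬A)) ⇔ ¬(A ⇒ (A ⇒ A)) = 3/4 ⇔ 0 = 1/4
(((¬(B + B) ⇔ (A ⇒ A)) ⇔ ((¬A + (B ⇒ B)) + (B + B))) ⇔ ((B ⇔ ((A · B) + (B ⇒ A))) ⇒ ((B · ¬A) + ¬B))) ⇒ ((((¬B ⇒ (B ⇔ A)) ⇒ ((B ⇔ B) ⇔ (B · B))) + (¬B ⇔ ¬A)) ⇔ ¬(A ⇒ (A ⇒ A))) = 1/2 ⇒ 1/4 = 3/4

3/4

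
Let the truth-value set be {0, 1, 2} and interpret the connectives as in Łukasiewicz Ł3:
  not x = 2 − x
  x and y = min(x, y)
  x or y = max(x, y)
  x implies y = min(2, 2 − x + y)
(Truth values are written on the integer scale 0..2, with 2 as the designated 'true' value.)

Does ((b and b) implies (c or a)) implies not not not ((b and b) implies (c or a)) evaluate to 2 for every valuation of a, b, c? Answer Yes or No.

No

Counterexample: take a = 0, b = 0, c = 0.
b and b = 0 and 0 = 0
c or a = 0 or 0 = 0
(b and b) implies (c or a) = 0 implies 0 = 2
not ((b and b) implies (c or a)) = not 2 = 0
not not ((b and b) implies (c or a)) = not 0 = 2
not not not ((b and b) implies (c or a)) = not 2 = 0
((b and b) implies (c or a)) implies not not not ((b and b) implies (c or a)) = 2 implies 0 = 0
This gives 0 ≠ 2.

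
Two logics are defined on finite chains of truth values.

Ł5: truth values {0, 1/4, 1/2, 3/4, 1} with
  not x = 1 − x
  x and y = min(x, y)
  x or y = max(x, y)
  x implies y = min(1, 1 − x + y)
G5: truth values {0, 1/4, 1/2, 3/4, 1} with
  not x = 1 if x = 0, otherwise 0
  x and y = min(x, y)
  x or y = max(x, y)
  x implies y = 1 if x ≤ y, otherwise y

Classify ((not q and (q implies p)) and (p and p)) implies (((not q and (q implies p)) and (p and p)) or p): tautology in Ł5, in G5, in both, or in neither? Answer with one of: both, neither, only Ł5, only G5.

In Ł5: every assignment gives 1 — tautology.
In G5: every assignment gives 1 — tautology.

both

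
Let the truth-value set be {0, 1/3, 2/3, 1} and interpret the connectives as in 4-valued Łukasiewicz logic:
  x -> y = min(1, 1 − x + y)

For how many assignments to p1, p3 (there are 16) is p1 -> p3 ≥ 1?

10

p1 = 0, p3 = 0 ↦ 1  ≥
p1 = 0, p3 = 1/3 ↦ 1  ≥
p1 = 0, p3 = 2/3 ↦ 1  ≥
p1 = 0, p3 = 1 ↦ 1  ≥
p1 = 1/3, p3 = 0 ↦ 2/3  <
p1 = 1/3, p3 = 1/3 ↦ 1  ≥
p1 = 1/3, p3 = 2/3 ↦ 1  ≥
p1 = 1/3, p3 = 1 ↦ 1  ≥
p1 = 2/3, p3 = 0 ↦ 1/3  <
p1 = 2/3, p3 = 1/3 ↦ 2/3  <
p1 = 2/3, p3 = 2/3 ↦ 1  ≥
p1 = 2/3, p3 = 1 ↦ 1  ≥
p1 = 1, p3 = 0 ↦ 0  <
p1 = 1, p3 = 1/3 ↦ 1/3  <
p1 = 1, p3 = 2/3 ↦ 2/3  <
p1 = 1, p3 = 1 ↦ 1  ≥
So 10 of the 16 assignments meet the threshold.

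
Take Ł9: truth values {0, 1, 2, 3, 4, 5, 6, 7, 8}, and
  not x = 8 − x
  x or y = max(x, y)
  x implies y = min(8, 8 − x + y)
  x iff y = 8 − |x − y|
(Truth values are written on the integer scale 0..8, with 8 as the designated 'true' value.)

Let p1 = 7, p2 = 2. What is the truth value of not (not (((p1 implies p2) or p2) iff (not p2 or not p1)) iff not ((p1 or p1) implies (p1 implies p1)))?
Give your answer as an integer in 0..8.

3

p1 implies p2 = 7 implies 2 = 3
(p1 implies p2) or p2 = 3 or 2 = 3
not p2 = not 2 = 6
not p1 = not 7 = 1
not p2 or not p1 = 6 or 1 = 6
((p1 implies p2) or p2) iff (not p2 or not p1) = 3 iff 6 = 5
not (((p1 implies p2) or p2) iff (not p2 or not p1)) = not 5 = 3
p1 or p1 = 7 or 7 = 7
p1 implies p1 = 7 implies 7 = 8
(p1 or p1) implies (p1 implies p1) = 7 implies 8 = 8
not ((p1 or p1) implies (p1 implies p1)) = not 8 = 0
not (((p1 implies p2) or p2) iff (not p2 or not p1)) iff not ((p1 or p1) implies (p1 implies p1)) = 3 iff 0 = 5
not (not (((p1 implies p2) or p2) iff (not p2 or not p1)) iff not ((p1 or p1) implies (p1 implies p1))) = not 5 = 3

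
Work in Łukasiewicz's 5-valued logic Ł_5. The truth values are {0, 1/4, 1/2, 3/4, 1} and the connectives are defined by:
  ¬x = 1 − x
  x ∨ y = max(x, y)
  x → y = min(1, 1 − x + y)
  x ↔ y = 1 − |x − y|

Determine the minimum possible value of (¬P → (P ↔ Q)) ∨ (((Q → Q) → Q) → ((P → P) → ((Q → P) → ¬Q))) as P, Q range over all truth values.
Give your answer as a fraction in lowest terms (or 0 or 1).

3/4

Take P = 1/4, Q = 1:
¬P = ¬1/4 = 3/4
P ↔ Q = 1/4 ↔ 1 = 1/4
¬P → (P ↔ Q) = 3/4 → 1/4 = 1/2
Q → Q = 1 → 1 = 1
(Q → Q) → Q = 1 → 1 = 1
P → P = 1/4 → 1/4 = 1
Q → P = 1 → 1/4 = 1/4
¬Q = ¬1 = 0
(Q → P) → ¬Q = 1/4 → 0 = 3/4
(P → P) → ((Q → P) → ¬Q) = 1 → 3/4 = 3/4
((Q → Q) → Q) → ((P → P) → ((Q → P) → ¬Q)) = 1 → 3/4 = 3/4
(¬P → (P ↔ Q)) ∨ (((Q → Q) → Q) → ((P → P) → ((Q → P) → ¬Q))) = 1/2 ∨ 3/4 = 3/4
No assignment yields a value below 3/4, so this is the minimum.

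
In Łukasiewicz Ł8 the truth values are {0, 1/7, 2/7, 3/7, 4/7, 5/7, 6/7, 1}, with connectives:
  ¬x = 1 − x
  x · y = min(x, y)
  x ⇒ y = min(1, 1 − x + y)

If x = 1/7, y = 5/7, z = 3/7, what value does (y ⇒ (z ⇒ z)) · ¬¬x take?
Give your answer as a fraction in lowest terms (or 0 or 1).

z ⇒ z = 3/7 ⇒ 3/7 = 1
y ⇒ (z ⇒ z) = 5/7 ⇒ 1 = 1
¬x = ¬1/7 = 6/7
¬¬x = ¬6/7 = 1/7
(y ⇒ (z ⇒ z)) · ¬¬x = 1 · 1/7 = 1/7

1/7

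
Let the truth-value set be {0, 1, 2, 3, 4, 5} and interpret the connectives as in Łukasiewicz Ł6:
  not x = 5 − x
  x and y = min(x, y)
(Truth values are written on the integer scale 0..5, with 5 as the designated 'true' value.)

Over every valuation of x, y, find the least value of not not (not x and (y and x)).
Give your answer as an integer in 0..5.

0

Take x = 0, y = 0:
not x = not 0 = 5
y and x = 0 and 0 = 0
not x and (y and x) = 5 and 0 = 0
not (not x and (y and x)) = not 0 = 5
not not (not x and (y and x)) = not 5 = 0
No assignment yields a value below 0, so this is the minimum.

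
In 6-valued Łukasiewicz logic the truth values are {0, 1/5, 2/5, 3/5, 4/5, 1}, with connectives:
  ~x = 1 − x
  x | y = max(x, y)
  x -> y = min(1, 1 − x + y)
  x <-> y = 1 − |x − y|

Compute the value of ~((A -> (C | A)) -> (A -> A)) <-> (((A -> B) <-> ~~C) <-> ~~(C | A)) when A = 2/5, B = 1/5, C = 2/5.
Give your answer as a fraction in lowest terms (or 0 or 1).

1/5

C | A = 2/5 | 2/5 = 2/5
A -> (C | A) = 2/5 -> 2/5 = 1
A -> A = 2/5 -> 2/5 = 1
(A -> (C | A)) -> (A -> A) = 1 -> 1 = 1
~((A -> (C | A)) -> (A -> A)) = ~1 = 0
A -> B = 2/5 -> 1/5 = 4/5
~C = ~2/5 = 3/5
~~C = ~3/5 = 2/5
(A -> B) <-> ~~C = 4/5 <-> 2/5 = 3/5
C | A = 2/5 | 2/5 = 2/5
~(C | A) = ~2/5 = 3/5
~~(C | A) = ~3/5 = 2/5
((A -> B) <-> ~~C) <-> ~~(C | A) = 3/5 <-> 2/5 = 4/5
~((A -> (C | A)) -> (A -> A)) <-> (((A -> B) <-> ~~C) <-> ~~(C | A)) = 0 <-> 4/5 = 1/5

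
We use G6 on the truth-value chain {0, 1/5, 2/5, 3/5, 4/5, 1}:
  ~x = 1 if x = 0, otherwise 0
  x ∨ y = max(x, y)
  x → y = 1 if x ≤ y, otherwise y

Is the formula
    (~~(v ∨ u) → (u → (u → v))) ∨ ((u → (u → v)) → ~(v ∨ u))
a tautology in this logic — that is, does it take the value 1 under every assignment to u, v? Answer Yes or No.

No

Counterexample: take u = 2/5, v = 1/5.
v ∨ u = 1/5 ∨ 2/5 = 2/5
~(v ∨ u) = ~2/5 = 0
~~(v ∨ u) = ~0 = 1
u → v = 2/5 → 1/5 = 1/5
u → (u → v) = 2/5 → 1/5 = 1/5
~~(v ∨ u) → (u → (u → v)) = 1 → 1/5 = 1/5
u → v = 2/5 → 1/5 = 1/5
u → (u → v) = 2/5 → 1/5 = 1/5
v ∨ u = 1/5 ∨ 2/5 = 2/5
~(v ∨ u) = ~2/5 = 0
(u → (u → v)) → ~(v ∨ u) = 1/5 → 0 = 0
(~~(v ∨ u) → (u → (u → v))) ∨ ((u → (u → v)) → ~(v ∨ u)) = 1/5 ∨ 0 = 1/5
This gives 1/5 ≠ 1.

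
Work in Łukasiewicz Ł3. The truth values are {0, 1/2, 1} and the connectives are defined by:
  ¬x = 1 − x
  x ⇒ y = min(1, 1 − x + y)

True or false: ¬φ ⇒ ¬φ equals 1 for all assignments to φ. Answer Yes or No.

Yes

φ = 0 ↦ 1
φ = 1/2 ↦ 1
φ = 1 ↦ 1
Every assignment gives a value ≥ 1.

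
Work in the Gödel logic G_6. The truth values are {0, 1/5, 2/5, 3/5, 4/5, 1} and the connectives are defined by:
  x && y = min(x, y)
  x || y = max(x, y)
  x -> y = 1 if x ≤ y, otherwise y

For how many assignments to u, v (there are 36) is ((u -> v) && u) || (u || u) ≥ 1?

value 1: 6 assignments (counts)
value 4/5: 6 assignments
value 3/5: 6 assignments
value 2/5: 6 assignments
value 1/5: 6 assignments
value 0: 6 assignments
So 6 of the 36 assignments meet the threshold.

6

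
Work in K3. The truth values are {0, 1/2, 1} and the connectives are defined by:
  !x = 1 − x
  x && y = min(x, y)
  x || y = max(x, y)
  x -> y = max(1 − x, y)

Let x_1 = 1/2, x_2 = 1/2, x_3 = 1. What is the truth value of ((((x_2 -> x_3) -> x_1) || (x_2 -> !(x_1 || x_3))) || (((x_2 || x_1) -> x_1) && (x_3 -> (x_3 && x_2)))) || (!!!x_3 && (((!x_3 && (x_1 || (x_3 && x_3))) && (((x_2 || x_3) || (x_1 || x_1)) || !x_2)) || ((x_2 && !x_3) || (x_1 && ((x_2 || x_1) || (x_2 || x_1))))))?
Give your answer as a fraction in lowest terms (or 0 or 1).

1/2

x_2 -> x_3 = 1/2 -> 1 = 1
(x_2 -> x_3) -> x_1 = 1 -> 1/2 = 1/2
x_1 || x_3 = 1/2 || 1 = 1
!(x_1 || x_3) = !1 = 0
x_2 -> !(x_1 || x_3) = 1/2 -> 0 = 1/2
((x_2 -> x_3) -> x_1) || (x_2 -> !(x_1 || x_3)) = 1/2 || 1/2 = 1/2
x_2 || x_1 = 1/2 || 1/2 = 1/2
(x_2 || x_1) -> x_1 = 1/2 -> 1/2 = 1/2
x_3 && x_2 = 1 && 1/2 = 1/2
x_3 -> (x_3 && x_2) = 1 -> 1/2 = 1/2
((x_2 || x_1) -> x_1) && (x_3 -> (x_3 && x_2)) = 1/2 && 1/2 = 1/2
(((x_2 -> x_3) -> x_1) || (x_2 -> !(x_1 || x_3))) || (((x_2 || x_1) -> x_1) && (x_3 -> (x_3 && x_2))) = 1/2 || 1/2 = 1/2
!x_3 = !1 = 0
!!x_3 = !0 = 1
!!!x_3 = !1 = 0
!x_3 = !1 = 0
x_3 && x_3 = 1 && 1 = 1
x_1 || (x_3 && x_3) = 1/2 || 1 = 1
!x_3 && (x_1 || (x_3 && x_3)) = 0 && 1 = 0
x_2 || x_3 = 1/2 || 1 = 1
x_1 || x_1 = 1/2 || 1/2 = 1/2
(x_2 || x_3) || (x_1 || x_1) = 1 || 1/2 = 1
!x_2 = !1/2 = 1/2
((x_2 || x_3) || (x_1 || x_1)) || !x_2 = 1 || 1/2 = 1
(!x_3 && (x_1 || (x_3 && x_3))) && (((x_2 || x_3) || (x_1 || x_1)) || !x_2) = 0 && 1 = 0
!x_3 = !1 = 0
x_2 && !x_3 = 1/2 && 0 = 0
x_2 || x_1 = 1/2 || 1/2 = 1/2
x_2 || x_1 = 1/2 || 1/2 = 1/2
(x_2 || x_1) || (x_2 || x_1) = 1/2 || 1/2 = 1/2
x_1 && ((x_2 || x_1) || (x_2 || x_1)) = 1/2 && 1/2 = 1/2
(x_2 && !x_3) || (x_1 && ((x_2 || x_1) || (x_2 || x_1))) = 0 || 1/2 = 1/2
((!x_3 && (x_1 || (x_3 && x_3))) && (((x_2 || x_3) || (x_1 || x_1)) || !x_2)) || ((x_2 && !x_3) || (x_1 && ((x_2 || x_1) || (x_2 || x_1)))) = 0 || 1/2 = 1/2
!!!x_3 && (((!x_3 && (x_1 || (x_3 && x_3))) && (((x_2 || x_3) || (x_1 || x_1)) || !x_2)) || ((x_2 && !x_3) || (x_1 && ((x_2 || x_1) || (x_2 || x_1))))) = 0 && 1/2 = 0
((((x_2 -> x_3) -> x_1) || (x_2 -> !(x_1 || x_3))) || (((x_2 || x_1) -> x_1) && (x_3 -> (x_3 && x_2)))) || (!!!x_3 && (((!x_3 && (x_1 || (x_3 && x_3))) && (((x_2 || x_3) || (x_1 || x_1)) || !x_2)) || ((x_2 && !x_3) || (x_1 && ((x_2 || x_1) || (x_2 || x_1)))))) = 1/2 || 0 = 1/2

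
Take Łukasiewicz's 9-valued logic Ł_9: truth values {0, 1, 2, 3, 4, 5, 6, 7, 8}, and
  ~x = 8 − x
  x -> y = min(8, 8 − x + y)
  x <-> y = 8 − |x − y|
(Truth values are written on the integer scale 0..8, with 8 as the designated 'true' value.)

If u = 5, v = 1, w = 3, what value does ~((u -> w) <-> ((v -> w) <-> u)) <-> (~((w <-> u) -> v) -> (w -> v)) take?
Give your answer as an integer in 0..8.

u -> w = 5 -> 3 = 6
v -> w = 1 -> 3 = 8
(v -> w) <-> u = 8 <-> 5 = 5
(u -> w) <-> ((v -> w) <-> u) = 6 <-> 5 = 7
~((u -> w) <-> ((v -> w) <-> u)) = ~7 = 1
w <-> u = 3 <-> 5 = 6
(w <-> u) -> v = 6 -> 1 = 3
~((w <-> u) -> v) = ~3 = 5
w -> v = 3 -> 1 = 6
~((w <-> u) -> v) -> (w -> v) = 5 -> 6 = 8
~((u -> w) <-> ((v -> w) <-> u)) <-> (~((w <-> u) -> v) -> (w -> v)) = 1 <-> 8 = 1

1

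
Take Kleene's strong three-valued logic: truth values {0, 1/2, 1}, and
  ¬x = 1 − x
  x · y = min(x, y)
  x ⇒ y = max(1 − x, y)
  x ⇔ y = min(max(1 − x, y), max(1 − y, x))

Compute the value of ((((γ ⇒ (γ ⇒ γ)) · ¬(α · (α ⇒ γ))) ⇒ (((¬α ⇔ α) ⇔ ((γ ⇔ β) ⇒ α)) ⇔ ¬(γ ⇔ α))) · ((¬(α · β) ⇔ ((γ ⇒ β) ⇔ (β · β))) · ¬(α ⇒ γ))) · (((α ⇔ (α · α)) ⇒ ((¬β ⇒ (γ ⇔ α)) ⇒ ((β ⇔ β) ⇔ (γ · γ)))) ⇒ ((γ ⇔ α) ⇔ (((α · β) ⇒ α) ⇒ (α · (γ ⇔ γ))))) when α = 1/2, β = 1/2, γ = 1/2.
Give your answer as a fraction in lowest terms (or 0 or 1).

γ ⇒ γ = 1/2 ⇒ 1/2 = 1/2
γ ⇒ (γ ⇒ γ) = 1/2 ⇒ 1/2 = 1/2
α ⇒ γ = 1/2 ⇒ 1/2 = 1/2
α · (α ⇒ γ) = 1/2 · 1/2 = 1/2
¬(α · (α ⇒ γ)) = ¬1/2 = 1/2
(γ ⇒ (γ ⇒ γ)) · ¬(α · (α ⇒ γ)) = 1/2 · 1/2 = 1/2
¬α = ¬1/2 = 1/2
¬α ⇔ α = 1/2 ⇔ 1/2 = 1/2
γ ⇔ β = 1/2 ⇔ 1/2 = 1/2
(γ ⇔ β) ⇒ α = 1/2 ⇒ 1/2 = 1/2
(¬α ⇔ α) ⇔ ((γ ⇔ β) ⇒ α) = 1/2 ⇔ 1/2 = 1/2
γ ⇔ α = 1/2 ⇔ 1/2 = 1/2
¬(γ ⇔ α) = ¬1/2 = 1/2
((¬α ⇔ α) ⇔ ((γ ⇔ β) ⇒ α)) ⇔ ¬(γ ⇔ α) = 1/2 ⇔ 1/2 = 1/2
((γ ⇒ (γ ⇒ γ)) · ¬(α · (α ⇒ γ))) ⇒ (((¬α ⇔ α) ⇔ ((γ ⇔ β) ⇒ α)) ⇔ ¬(γ ⇔ α)) = 1/2 ⇒ 1/2 = 1/2
α · β = 1/2 · 1/2 = 1/2
¬(α · β) = ¬1/2 = 1/2
γ ⇒ β = 1/2 ⇒ 1/2 = 1/2
β · β = 1/2 · 1/2 = 1/2
(γ ⇒ β) ⇔ (β · β) = 1/2 ⇔ 1/2 = 1/2
¬(α · β) ⇔ ((γ ⇒ β) ⇔ (β · β)) = 1/2 ⇔ 1/2 = 1/2
α ⇒ γ = 1/2 ⇒ 1/2 = 1/2
¬(α ⇒ γ) = ¬1/2 = 1/2
(¬(α · β) ⇔ ((γ ⇒ β) ⇔ (β · β))) · ¬(α ⇒ γ) = 1/2 · 1/2 = 1/2
(((γ ⇒ (γ ⇒ γ)) · ¬(α · (α ⇒ γ))) ⇒ (((¬α ⇔ α) ⇔ ((γ ⇔ β) ⇒ α)) ⇔ ¬(γ ⇔ α))) · ((¬(α · β) ⇔ ((γ ⇒ β) ⇔ (β · β))) · ¬(α ⇒ γ)) = 1/2 · 1/2 = 1/2
α · α = 1/2 · 1/2 = 1/2
α ⇔ (α · α) = 1/2 ⇔ 1/2 = 1/2
¬β = ¬1/2 = 1/2
γ ⇔ α = 1/2 ⇔ 1/2 = 1/2
¬β ⇒ (γ ⇔ α) = 1/2 ⇒ 1/2 = 1/2
β ⇔ β = 1/2 ⇔ 1/2 = 1/2
γ · γ = 1/2 · 1/2 = 1/2
(β ⇔ β) ⇔ (γ · γ) = 1/2 ⇔ 1/2 = 1/2
(¬β ⇒ (γ ⇔ α)) ⇒ ((β ⇔ β) ⇔ (γ · γ)) = 1/2 ⇒ 1/2 = 1/2
(α ⇔ (α · α)) ⇒ ((¬β ⇒ (γ ⇔ α)) ⇒ ((β ⇔ β) ⇔ (γ · γ))) = 1/2 ⇒ 1/2 = 1/2
γ ⇔ α = 1/2 ⇔ 1/2 = 1/2
α · β = 1/2 · 1/2 = 1/2
(α · β) ⇒ α = 1/2 ⇒ 1/2 = 1/2
γ ⇔ γ = 1/2 ⇔ 1/2 = 1/2
α · (γ ⇔ γ) = 1/2 · 1/2 = 1/2
((α · β) ⇒ α) ⇒ (α · (γ ⇔ γ)) = 1/2 ⇒ 1/2 = 1/2
(γ ⇔ α) ⇔ (((α · β) ⇒ α) ⇒ (α · (γ ⇔ γ))) = 1/2 ⇔ 1/2 = 1/2
((α ⇔ (α · α)) ⇒ ((¬β ⇒ (γ ⇔ α)) ⇒ ((β ⇔ β) ⇔ (γ · γ)))) ⇒ ((γ ⇔ α) ⇔ (((α · β) ⇒ α) ⇒ (α · (γ ⇔ γ)))) = 1/2 ⇒ 1/2 = 1/2
((((γ ⇒ (γ ⇒ γ)) · ¬(α · (α ⇒ γ))) ⇒ (((¬α ⇔ α) ⇔ ((γ ⇔ β) ⇒ α)) ⇔ ¬(γ ⇔ α))) · ((¬(α · β) ⇔ ((γ ⇒ β) ⇔ (β · β))) · ¬(α ⇒ γ))) · (((α ⇔ (α · α)) ⇒ ((¬β ⇒ (γ ⇔ α)) ⇒ ((β ⇔ β) ⇔ (γ · γ)))) ⇒ ((γ ⇔ α) ⇔ (((α · β) ⇒ α) ⇒ (α · (γ ⇔ γ))))) = 1/2 · 1/2 = 1/2

1/2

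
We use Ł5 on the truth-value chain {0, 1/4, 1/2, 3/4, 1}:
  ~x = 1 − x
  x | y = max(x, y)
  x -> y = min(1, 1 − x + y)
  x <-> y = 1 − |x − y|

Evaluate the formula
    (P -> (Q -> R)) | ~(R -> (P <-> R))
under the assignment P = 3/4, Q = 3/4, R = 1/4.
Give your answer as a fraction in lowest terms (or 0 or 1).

3/4

Q -> R = 3/4 -> 1/4 = 1/2
P -> (Q -> R) = 3/4 -> 1/2 = 3/4
P <-> R = 3/4 <-> 1/4 = 1/2
R -> (P <-> R) = 1/4 -> 1/2 = 1
~(R -> (P <-> R)) = ~1 = 0
(P -> (Q -> R)) | ~(R -> (P <-> R)) = 3/4 | 0 = 3/4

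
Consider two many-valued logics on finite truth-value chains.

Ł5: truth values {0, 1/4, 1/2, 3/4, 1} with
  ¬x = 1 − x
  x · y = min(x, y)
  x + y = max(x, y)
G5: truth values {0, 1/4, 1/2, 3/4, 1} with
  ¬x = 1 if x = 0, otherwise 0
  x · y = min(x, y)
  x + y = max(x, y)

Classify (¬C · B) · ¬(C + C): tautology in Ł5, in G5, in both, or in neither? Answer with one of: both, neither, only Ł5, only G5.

neither

In Ł5: at B = 0, C = 0 the value is 0 — not a tautology.
In G5: at B = 0, C = 0 the value is 0 — not a tautology.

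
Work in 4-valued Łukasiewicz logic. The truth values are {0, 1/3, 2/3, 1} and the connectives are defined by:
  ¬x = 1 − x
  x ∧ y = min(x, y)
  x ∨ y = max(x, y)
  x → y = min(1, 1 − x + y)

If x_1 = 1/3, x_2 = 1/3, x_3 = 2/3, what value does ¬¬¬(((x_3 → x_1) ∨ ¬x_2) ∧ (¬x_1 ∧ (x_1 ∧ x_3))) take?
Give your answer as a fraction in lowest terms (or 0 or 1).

2/3

x_3 → x_1 = 2/3 → 1/3 = 2/3
¬x_2 = ¬1/3 = 2/3
(x_3 → x_1) ∨ ¬x_2 = 2/3 ∨ 2/3 = 2/3
¬x_1 = ¬1/3 = 2/3
x_1 ∧ x_3 = 1/3 ∧ 2/3 = 1/3
¬x_1 ∧ (x_1 ∧ x_3) = 2/3 ∧ 1/3 = 1/3
((x_3 → x_1) ∨ ¬x_2) ∧ (¬x_1 ∧ (x_1 ∧ x_3)) = 2/3 ∧ 1/3 = 1/3
¬(((x_3 → x_1) ∨ ¬x_2) ∧ (¬x_1 ∧ (x_1 ∧ x_3))) = ¬1/3 = 2/3
¬¬(((x_3 → x_1) ∨ ¬x_2) ∧ (¬x_1 ∧ (x_1 ∧ x_3))) = ¬2/3 = 1/3
¬¬¬(((x_3 → x_1) ∨ ¬x_2) ∧ (¬x_1 ∧ (x_1 ∧ x_3))) = ¬1/3 = 2/3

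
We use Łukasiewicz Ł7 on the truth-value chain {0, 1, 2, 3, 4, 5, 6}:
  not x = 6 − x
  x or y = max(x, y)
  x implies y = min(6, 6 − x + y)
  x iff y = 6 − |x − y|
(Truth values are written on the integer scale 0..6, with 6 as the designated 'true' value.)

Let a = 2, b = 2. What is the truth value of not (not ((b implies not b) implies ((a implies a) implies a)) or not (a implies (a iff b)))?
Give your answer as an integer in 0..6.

2

not b = not 2 = 4
b implies not b = 2 implies 4 = 6
a implies a = 2 implies 2 = 6
(a implies a) implies a = 6 implies 2 = 2
(b implies not b) implies ((a implies a) implies a) = 6 implies 2 = 2
not ((b implies not b) implies ((a implies a) implies a)) = not 2 = 4
a iff b = 2 iff 2 = 6
a implies (a iff b) = 2 implies 6 = 6
not (a implies (a iff b)) = not 6 = 0
not ((b implies not b) implies ((a implies a) implies a)) or not (a implies (a iff b)) = 4 or 0 = 4
not (not ((b implies not b) implies ((a implies a) implies a)) or not (a implies (a iff b))) = not 4 = 2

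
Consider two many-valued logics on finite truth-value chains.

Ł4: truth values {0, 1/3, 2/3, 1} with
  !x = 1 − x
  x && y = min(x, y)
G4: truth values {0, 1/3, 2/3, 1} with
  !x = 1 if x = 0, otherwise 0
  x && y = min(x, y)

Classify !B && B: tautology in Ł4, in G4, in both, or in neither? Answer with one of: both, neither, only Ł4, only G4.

neither

In Ł4: at B = 0 the value is 0 — not a tautology.
In G4: at B = 0 the value is 0 — not a tautology.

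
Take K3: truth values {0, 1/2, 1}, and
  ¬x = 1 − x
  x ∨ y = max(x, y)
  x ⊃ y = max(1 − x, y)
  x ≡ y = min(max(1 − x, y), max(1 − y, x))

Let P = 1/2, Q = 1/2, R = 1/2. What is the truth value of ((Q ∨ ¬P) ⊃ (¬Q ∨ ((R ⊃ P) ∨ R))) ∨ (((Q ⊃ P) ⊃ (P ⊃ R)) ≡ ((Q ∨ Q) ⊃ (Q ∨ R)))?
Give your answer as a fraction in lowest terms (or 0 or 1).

¬P = ¬1/2 = 1/2
Q ∨ ¬P = 1/2 ∨ 1/2 = 1/2
¬Q = ¬1/2 = 1/2
R ⊃ P = 1/2 ⊃ 1/2 = 1/2
(R ⊃ P) ∨ R = 1/2 ∨ 1/2 = 1/2
¬Q ∨ ((R ⊃ P) ∨ R) = 1/2 ∨ 1/2 = 1/2
(Q ∨ ¬P) ⊃ (¬Q ∨ ((R ⊃ P) ∨ R)) = 1/2 ⊃ 1/2 = 1/2
Q ⊃ P = 1/2 ⊃ 1/2 = 1/2
P ⊃ R = 1/2 ⊃ 1/2 = 1/2
(Q ⊃ P) ⊃ (P ⊃ R) = 1/2 ⊃ 1/2 = 1/2
Q ∨ Q = 1/2 ∨ 1/2 = 1/2
Q ∨ R = 1/2 ∨ 1/2 = 1/2
(Q ∨ Q) ⊃ (Q ∨ R) = 1/2 ⊃ 1/2 = 1/2
((Q ⊃ P) ⊃ (P ⊃ R)) ≡ ((Q ∨ Q) ⊃ (Q ∨ R)) = 1/2 ≡ 1/2 = 1/2
((Q ∨ ¬P) ⊃ (¬Q ∨ ((R ⊃ P) ∨ R))) ∨ (((Q ⊃ P) ⊃ (P ⊃ R)) ≡ ((Q ∨ Q) ⊃ (Q ∨ R))) = 1/2 ∨ 1/2 = 1/2

1/2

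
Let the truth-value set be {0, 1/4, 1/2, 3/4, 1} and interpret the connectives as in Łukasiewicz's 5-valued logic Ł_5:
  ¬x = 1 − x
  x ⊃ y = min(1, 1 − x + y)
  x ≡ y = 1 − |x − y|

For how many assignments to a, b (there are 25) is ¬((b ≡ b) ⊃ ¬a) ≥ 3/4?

10

value 1: 5 assignments (counts)
value 3/4: 5 assignments (counts)
value 1/2: 5 assignments
value 1/4: 5 assignments
value 0: 5 assignments
So 10 of the 25 assignments meet the threshold.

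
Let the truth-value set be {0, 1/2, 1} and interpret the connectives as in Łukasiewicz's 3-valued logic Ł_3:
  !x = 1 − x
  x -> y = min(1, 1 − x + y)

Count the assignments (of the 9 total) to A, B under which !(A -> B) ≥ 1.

A = 0, B = 0 ↦ 0  <
A = 0, B = 1/2 ↦ 0  <
A = 0, B = 1 ↦ 0  <
A = 1/2, B = 0 ↦ 1/2  <
A = 1/2, B = 1/2 ↦ 0  <
A = 1/2, B = 1 ↦ 0  <
A = 1, B = 0 ↦ 1  ≥
A = 1, B = 1/2 ↦ 1/2  <
A = 1, B = 1 ↦ 0  <
So 1 of the 9 assignments meets the threshold.

1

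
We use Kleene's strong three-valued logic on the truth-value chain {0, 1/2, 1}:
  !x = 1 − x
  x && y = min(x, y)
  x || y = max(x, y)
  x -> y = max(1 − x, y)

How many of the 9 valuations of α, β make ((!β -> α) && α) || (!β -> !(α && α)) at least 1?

α = 0, β = 0 ↦ 1  ≥
α = 0, β = 1/2 ↦ 1  ≥
α = 0, β = 1 ↦ 1  ≥
α = 1/2, β = 0 ↦ 1/2  <
α = 1/2, β = 1/2 ↦ 1/2  <
α = 1/2, β = 1 ↦ 1  ≥
α = 1, β = 0 ↦ 1  ≥
α = 1, β = 1/2 ↦ 1  ≥
α = 1, β = 1 ↦ 1  ≥
So 7 of the 9 assignments meet the threshold.

7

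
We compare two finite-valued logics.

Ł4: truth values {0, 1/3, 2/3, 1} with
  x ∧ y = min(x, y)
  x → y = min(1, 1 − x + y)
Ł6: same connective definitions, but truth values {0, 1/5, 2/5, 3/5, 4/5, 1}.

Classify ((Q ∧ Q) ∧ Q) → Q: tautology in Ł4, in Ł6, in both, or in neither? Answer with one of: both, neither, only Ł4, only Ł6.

In Ł4: every assignment gives 1 — tautology.
In Ł6: every assignment gives 1 — tautology.

both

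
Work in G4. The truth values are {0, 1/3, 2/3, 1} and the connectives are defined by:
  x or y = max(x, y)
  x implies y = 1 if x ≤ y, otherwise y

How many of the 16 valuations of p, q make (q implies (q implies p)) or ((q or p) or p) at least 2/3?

15

p = 0, q = 0 ↦ 1  ≥
p = 0, q = 1/3 ↦ 1/3  <
p = 0, q = 2/3 ↦ 2/3  ≥
p = 0, q = 1 ↦ 1  ≥
p = 1/3, q = 0 ↦ 1  ≥
p = 1/3, q = 1/3 ↦ 1  ≥
p = 1/3, q = 2/3 ↦ 2/3  ≥
p = 1/3, q = 1 ↦ 1  ≥
p = 2/3, q = 0 ↦ 1  ≥
p = 2/3, q = 1/3 ↦ 1  ≥
p = 2/3, q = 2/3 ↦ 1  ≥
p = 2/3, q = 1 ↦ 1  ≥
p = 1, q = 0 ↦ 1  ≥
p = 1, q = 1/3 ↦ 1  ≥
p = 1, q = 2/3 ↦ 1  ≥
p = 1, q = 1 ↦ 1  ≥
So 15 of the 16 assignments meet the threshold.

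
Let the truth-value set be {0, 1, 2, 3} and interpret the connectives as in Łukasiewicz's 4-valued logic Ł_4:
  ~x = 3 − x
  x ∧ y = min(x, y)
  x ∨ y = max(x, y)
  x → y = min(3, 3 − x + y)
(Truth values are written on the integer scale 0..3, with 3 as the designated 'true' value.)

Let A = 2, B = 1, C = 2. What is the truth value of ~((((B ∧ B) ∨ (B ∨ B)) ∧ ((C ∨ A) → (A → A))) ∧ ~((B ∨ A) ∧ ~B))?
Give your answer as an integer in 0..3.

B ∧ B = 1 ∧ 1 = 1
B ∨ B = 1 ∨ 1 = 1
(B ∧ B) ∨ (B ∨ B) = 1 ∨ 1 = 1
C ∨ A = 2 ∨ 2 = 2
A → A = 2 → 2 = 3
(C ∨ A) → (A → A) = 2 → 3 = 3
((B ∧ B) ∨ (B ∨ B)) ∧ ((C ∨ A) → (A → A)) = 1 ∧ 3 = 1
B ∨ A = 1 ∨ 2 = 2
~B = ~1 = 2
(B ∨ A) ∧ ~B = 2 ∧ 2 = 2
~((B ∨ A) ∧ ~B) = ~2 = 1
(((B ∧ B) ∨ (B ∨ B)) ∧ ((C ∨ A) → (A → A))) ∧ ~((B ∨ A) ∧ ~B) = 1 ∧ 1 = 1
~((((B ∧ B) ∨ (B ∨ B)) ∧ ((C ∨ A) → (A → A))) ∧ ~((B ∨ A) ∧ ~B)) = ~1 = 2

2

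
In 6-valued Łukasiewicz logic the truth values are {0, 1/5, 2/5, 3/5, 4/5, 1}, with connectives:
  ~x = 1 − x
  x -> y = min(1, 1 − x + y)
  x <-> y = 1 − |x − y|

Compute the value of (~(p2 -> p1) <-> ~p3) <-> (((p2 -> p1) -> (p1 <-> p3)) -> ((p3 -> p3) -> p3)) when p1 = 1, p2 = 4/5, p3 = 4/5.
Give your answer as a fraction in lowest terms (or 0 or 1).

4/5

p2 -> p1 = 4/5 -> 1 = 1
~(p2 -> p1) = ~1 = 0
~p3 = ~4/5 = 1/5
~(p2 -> p1) <-> ~p3 = 0 <-> 1/5 = 4/5
p2 -> p1 = 4/5 -> 1 = 1
p1 <-> p3 = 1 <-> 4/5 = 4/5
(p2 -> p1) -> (p1 <-> p3) = 1 -> 4/5 = 4/5
p3 -> p3 = 4/5 -> 4/5 = 1
(p3 -> p3) -> p3 = 1 -> 4/5 = 4/5
((p2 -> p1) -> (p1 <-> p3)) -> ((p3 -> p3) -> p3) = 4/5 -> 4/5 = 1
(~(p2 -> p1) <-> ~p3) <-> (((p2 -> p1) -> (p1 <-> p3)) -> ((p3 -> p3) -> p3)) = 4/5 <-> 1 = 4/5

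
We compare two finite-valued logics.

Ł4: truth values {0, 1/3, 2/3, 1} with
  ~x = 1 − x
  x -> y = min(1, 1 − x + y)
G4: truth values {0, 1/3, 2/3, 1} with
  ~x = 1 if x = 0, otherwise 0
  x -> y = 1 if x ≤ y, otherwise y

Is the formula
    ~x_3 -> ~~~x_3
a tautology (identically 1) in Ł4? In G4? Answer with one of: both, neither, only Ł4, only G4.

both

In Ł4: every assignment gives 1 — tautology.
In G4: every assignment gives 1 — tautology.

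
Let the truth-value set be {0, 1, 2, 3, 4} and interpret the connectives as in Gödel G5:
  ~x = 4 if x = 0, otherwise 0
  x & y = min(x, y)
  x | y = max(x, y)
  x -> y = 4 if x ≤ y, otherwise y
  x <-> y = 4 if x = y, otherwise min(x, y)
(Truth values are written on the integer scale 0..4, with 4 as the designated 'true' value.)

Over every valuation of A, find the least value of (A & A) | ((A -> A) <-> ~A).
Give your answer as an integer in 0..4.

1

Take A = 1:
A & A = 1 & 1 = 1
A -> A = 1 -> 1 = 4
~A = ~1 = 0
(A -> A) <-> ~A = 4 <-> 0 = 0
(A & A) | ((A -> A) <-> ~A) = 1 | 0 = 1
No assignment yields a value below 1, so this is the minimum.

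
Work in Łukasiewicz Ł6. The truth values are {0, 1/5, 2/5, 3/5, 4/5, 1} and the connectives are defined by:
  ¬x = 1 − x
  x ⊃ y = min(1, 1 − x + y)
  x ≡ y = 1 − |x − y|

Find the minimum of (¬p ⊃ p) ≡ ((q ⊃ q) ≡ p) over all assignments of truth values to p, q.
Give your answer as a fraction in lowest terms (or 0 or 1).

3/5

Take p = 2/5, q = 0:
¬p = ¬2/5 = 3/5
¬p ⊃ p = 3/5 ⊃ 2/5 = 4/5
q ⊃ q = 0 ⊃ 0 = 1
(q ⊃ q) ≡ p = 1 ≡ 2/5 = 2/5
(¬p ⊃ p) ≡ ((q ⊃ q) ≡ p) = 4/5 ≡ 2/5 = 3/5
No assignment yields a value below 3/5, so this is the minimum.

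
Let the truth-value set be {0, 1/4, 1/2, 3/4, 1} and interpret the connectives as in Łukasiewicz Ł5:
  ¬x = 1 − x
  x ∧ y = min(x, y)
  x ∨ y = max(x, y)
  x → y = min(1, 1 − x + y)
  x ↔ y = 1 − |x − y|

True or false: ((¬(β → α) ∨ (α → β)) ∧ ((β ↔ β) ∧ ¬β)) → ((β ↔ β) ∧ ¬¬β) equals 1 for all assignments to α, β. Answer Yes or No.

Counterexample: take α = 0, β = 0.
β → α = 0 → 0 = 1
¬(β → α) = ¬1 = 0
α → β = 0 → 0 = 1
¬(β → α) ∨ (α → β) = 0 ∨ 1 = 1
β ↔ β = 0 ↔ 0 = 1
¬β = ¬0 = 1
(β ↔ β) ∧ ¬β = 1 ∧ 1 = 1
(¬(β → α) ∨ (α → β)) ∧ ((β ↔ β) ∧ ¬β) = 1 ∧ 1 = 1
β ↔ β = 0 ↔ 0 = 1
¬β = ¬0 = 1
¬¬β = ¬1 = 0
(β ↔ β) ∧ ¬¬β = 1 ∧ 0 = 0
((¬(β → α) ∨ (α → β)) ∧ ((β ↔ β) ∧ ¬β)) → ((β ↔ β) ∧ ¬¬β) = 1 → 0 = 0
This gives 0 ≠ 1.

No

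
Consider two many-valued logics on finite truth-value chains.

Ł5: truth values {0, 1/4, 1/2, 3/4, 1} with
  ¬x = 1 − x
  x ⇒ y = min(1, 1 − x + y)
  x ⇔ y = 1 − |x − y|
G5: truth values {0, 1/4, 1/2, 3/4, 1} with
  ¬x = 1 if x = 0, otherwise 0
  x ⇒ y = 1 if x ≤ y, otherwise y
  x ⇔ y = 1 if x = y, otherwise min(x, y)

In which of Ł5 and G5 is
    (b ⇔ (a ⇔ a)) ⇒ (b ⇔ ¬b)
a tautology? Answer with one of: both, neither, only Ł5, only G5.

neither

In Ł5: at a = 0, b = 3/4 the value is 3/4 — not a tautology.
In G5: at a = 0, b = 1/4 the value is 0 — not a tautology.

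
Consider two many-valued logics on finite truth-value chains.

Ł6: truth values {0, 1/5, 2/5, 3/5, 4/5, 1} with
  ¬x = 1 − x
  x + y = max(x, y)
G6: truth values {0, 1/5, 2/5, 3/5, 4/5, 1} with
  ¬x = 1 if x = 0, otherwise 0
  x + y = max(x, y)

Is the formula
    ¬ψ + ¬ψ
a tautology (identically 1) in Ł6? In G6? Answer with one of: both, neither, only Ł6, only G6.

In Ł6: at ψ = 1/5 the value is 4/5 — not a tautology.
In G6: at ψ = 1/5 the value is 0 — not a tautology.

neither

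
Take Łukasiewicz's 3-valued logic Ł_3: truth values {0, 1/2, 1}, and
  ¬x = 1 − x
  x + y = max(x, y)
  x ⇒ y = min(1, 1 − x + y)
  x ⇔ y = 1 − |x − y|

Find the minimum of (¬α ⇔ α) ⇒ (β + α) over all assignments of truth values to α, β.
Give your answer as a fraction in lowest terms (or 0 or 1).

1/2

Take α = 1/2, β = 0:
¬α = ¬1/2 = 1/2
¬α ⇔ α = 1/2 ⇔ 1/2 = 1
β + α = 0 + 1/2 = 1/2
(¬α ⇔ α) ⇒ (β + α) = 1 ⇒ 1/2 = 1/2
No assignment yields a value below 1/2, so this is the minimum.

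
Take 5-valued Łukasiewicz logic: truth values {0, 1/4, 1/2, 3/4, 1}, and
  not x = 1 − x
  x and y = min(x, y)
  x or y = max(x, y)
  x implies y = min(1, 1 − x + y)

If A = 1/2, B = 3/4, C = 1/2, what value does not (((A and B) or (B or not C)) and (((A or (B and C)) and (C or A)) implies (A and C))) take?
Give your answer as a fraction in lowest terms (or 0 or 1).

A and B = 1/2 and 3/4 = 1/2
not C = not 1/2 = 1/2
B or not C = 3/4 or 1/2 = 3/4
(A and B) or (B or not C) = 1/2 or 3/4 = 3/4
B and C = 3/4 and 1/2 = 1/2
A or (B and C) = 1/2 or 1/2 = 1/2
C or A = 1/2 or 1/2 = 1/2
(A or (B and C)) and (C or A) = 1/2 and 1/2 = 1/2
A and C = 1/2 and 1/2 = 1/2
((A or (B and C)) and (C or A)) implies (A and C) = 1/2 implies 1/2 = 1
((A and B) or (B or not C)) and (((A or (B and C)) and (C or A)) implies (A and C)) = 3/4 and 1 = 3/4
not (((A and B) or (B or not C)) and (((A or (B and C)) and (C or A)) implies (A and C))) = not 3/4 = 1/4

1/4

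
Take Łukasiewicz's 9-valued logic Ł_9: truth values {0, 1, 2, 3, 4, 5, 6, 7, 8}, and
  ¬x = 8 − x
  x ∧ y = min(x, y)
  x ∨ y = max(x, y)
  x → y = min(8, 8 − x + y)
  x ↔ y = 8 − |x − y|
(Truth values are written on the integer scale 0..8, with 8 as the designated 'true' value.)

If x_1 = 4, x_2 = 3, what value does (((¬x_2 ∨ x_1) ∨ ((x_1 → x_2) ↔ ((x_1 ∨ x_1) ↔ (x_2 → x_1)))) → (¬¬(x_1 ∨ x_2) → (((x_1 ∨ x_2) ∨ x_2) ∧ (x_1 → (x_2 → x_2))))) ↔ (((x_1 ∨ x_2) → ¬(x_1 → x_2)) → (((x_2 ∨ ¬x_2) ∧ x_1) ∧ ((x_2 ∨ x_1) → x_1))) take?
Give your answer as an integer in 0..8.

¬x_2 = ¬3 = 5
¬x_2 ∨ x_1 = 5 ∨ 4 = 5
x_1 → x_2 = 4 → 3 = 7
x_1 ∨ x_1 = 4 ∨ 4 = 4
x_2 → x_1 = 3 → 4 = 8
(x_1 ∨ x_1) ↔ (x_2 → x_1) = 4 ↔ 8 = 4
(x_1 → x_2) ↔ ((x_1 ∨ x_1) ↔ (x_2 → x_1)) = 7 ↔ 4 = 5
(¬x_2 ∨ x_1) ∨ ((x_1 → x_2) ↔ ((x_1 ∨ x_1) ↔ (x_2 → x_1))) = 5 ∨ 5 = 5
x_1 ∨ x_2 = 4 ∨ 3 = 4
¬(x_1 ∨ x_2) = ¬4 = 4
¬¬(x_1 ∨ x_2) = ¬4 = 4
x_1 ∨ x_2 = 4 ∨ 3 = 4
(x_1 ∨ x_2) ∨ x_2 = 4 ∨ 3 = 4
x_2 → x_2 = 3 → 3 = 8
x_1 → (x_2 → x_2) = 4 → 8 = 8
((x_1 ∨ x_2) ∨ x_2) ∧ (x_1 → (x_2 → x_2)) = 4 ∧ 8 = 4
¬¬(x_1 ∨ x_2) → (((x_1 ∨ x_2) ∨ x_2) ∧ (x_1 → (x_2 → x_2))) = 4 → 4 = 8
((¬x_2 ∨ x_1) ∨ ((x_1 → x_2) ↔ ((x_1 ∨ x_1) ↔ (x_2 → x_1)))) → (¬¬(x_1 ∨ x_2) → (((x_1 ∨ x_2) ∨ x_2) ∧ (x_1 → (x_2 → x_2)))) = 5 → 8 = 8
x_1 ∨ x_2 = 4 ∨ 3 = 4
x_1 → x_2 = 4 → 3 = 7
¬(x_1 → x_2) = ¬7 = 1
(x_1 ∨ x_2) → ¬(x_1 → x_2) = 4 → 1 = 5
¬x_2 = ¬3 = 5
x_2 ∨ ¬x_2 = 3 ∨ 5 = 5
(x_2 ∨ ¬x_2) ∧ x_1 = 5 ∧ 4 = 4
x_2 ∨ x_1 = 3 ∨ 4 = 4
(x_2 ∨ x_1) → x_1 = 4 → 4 = 8
((x_2 ∨ ¬x_2) ∧ x_1) ∧ ((x_2 ∨ x_1) → x_1) = 4 ∧ 8 = 4
((x_1 ∨ x_2) → ¬(x_1 → x_2)) → (((x_2 ∨ ¬x_2) ∧ x_1) ∧ ((x_2 ∨ x_1) → x_1)) = 5 → 4 = 7
(((¬x_2 ∨ x_1) ∨ ((x_1 → x_2) ↔ ((x_1 ∨ x_1) ↔ (x_2 → x_1)))) → (¬¬(x_1 ∨ x_2) → (((x_1 ∨ x_2) ∨ x_2) ∧ (x_1 → (x_2 → x_2))))) ↔ (((x_1 ∨ x_2) → ¬(x_1 → x_2)) → (((x_2 ∨ ¬x_2) ∧ x_1) ∧ ((x_2 ∨ x_1) → x_1))) = 8 ↔ 7 = 7

7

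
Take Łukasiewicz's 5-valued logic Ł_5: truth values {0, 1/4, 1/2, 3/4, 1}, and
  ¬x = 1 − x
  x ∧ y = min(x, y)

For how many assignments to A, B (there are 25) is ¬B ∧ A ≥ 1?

value 1: 1 assignment (counts)
value 3/4: 3 assignments
value 1/2: 5 assignments
value 1/4: 7 assignments
value 0: 9 assignments
So 1 of the 25 assignments meets the threshold.

1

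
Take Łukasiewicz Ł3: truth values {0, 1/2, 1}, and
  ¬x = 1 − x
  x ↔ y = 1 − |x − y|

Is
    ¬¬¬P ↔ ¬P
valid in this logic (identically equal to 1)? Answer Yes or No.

Yes

P = 0 ↦ 1
P = 1/2 ↦ 1
P = 1 ↦ 1
Every assignment gives a value ≥ 1.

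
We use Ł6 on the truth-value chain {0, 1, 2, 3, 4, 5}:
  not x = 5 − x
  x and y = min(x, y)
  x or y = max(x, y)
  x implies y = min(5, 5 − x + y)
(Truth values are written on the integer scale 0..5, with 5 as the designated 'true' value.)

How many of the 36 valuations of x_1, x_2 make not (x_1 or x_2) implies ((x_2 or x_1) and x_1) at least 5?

value 5: 24 assignments (counts)
value 4: 5 assignments
value 3: 2 assignments
value 2: 3 assignments
value 1: 1 assignment
value 0: 1 assignment
So 24 of the 36 assignments meet the threshold.

24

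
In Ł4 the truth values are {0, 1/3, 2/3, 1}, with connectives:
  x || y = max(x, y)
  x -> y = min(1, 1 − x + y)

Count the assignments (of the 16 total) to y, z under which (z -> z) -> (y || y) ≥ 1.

y = 0, z = 0 ↦ 0  <
y = 0, z = 1/3 ↦ 0  <
y = 0, z = 2/3 ↦ 0  <
y = 0, z = 1 ↦ 0  <
y = 1/3, z = 0 ↦ 1/3  <
y = 1/3, z = 1/3 ↦ 1/3  <
y = 1/3, z = 2/3 ↦ 1/3  <
y = 1/3, z = 1 ↦ 1/3  <
y = 2/3, z = 0 ↦ 2/3  <
y = 2/3, z = 1/3 ↦ 2/3  <
y = 2/3, z = 2/3 ↦ 2/3  <
y = 2/3, z = 1 ↦ 2/3  <
y = 1, z = 0 ↦ 1  ≥
y = 1, z = 1/3 ↦ 1  ≥
y = 1, z = 2/3 ↦ 1  ≥
y = 1, z = 1 ↦ 1  ≥
So 4 of the 16 assignments meet the threshold.

4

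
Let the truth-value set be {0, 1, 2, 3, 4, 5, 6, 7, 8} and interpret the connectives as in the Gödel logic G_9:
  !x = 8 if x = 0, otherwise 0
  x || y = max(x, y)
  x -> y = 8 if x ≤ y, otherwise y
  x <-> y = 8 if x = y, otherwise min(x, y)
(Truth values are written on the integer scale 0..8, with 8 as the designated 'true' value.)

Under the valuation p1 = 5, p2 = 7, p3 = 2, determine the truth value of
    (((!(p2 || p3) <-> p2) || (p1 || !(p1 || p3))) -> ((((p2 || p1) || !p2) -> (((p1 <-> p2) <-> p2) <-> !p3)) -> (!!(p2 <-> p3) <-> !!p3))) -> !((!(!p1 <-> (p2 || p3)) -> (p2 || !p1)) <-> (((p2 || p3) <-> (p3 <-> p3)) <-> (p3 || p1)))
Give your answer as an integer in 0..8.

p2 || p3 = 7 || 2 = 7
!(p2 || p3) = !7 = 0
!(p2 || p3) <-> p2 = 0 <-> 7 = 0
p1 || p3 = 5 || 2 = 5
!(p1 || p3) = !5 = 0
p1 || !(p1 || p3) = 5 || 0 = 5
(!(p2 || p3) <-> p2) || (p1 || !(p1 || p3)) = 0 || 5 = 5
p2 || p1 = 7 || 5 = 7
!p2 = !7 = 0
(p2 || p1) || !p2 = 7 || 0 = 7
p1 <-> p2 = 5 <-> 7 = 5
(p1 <-> p2) <-> p2 = 5 <-> 7 = 5
!p3 = !2 = 0
((p1 <-> p2) <-> p2) <-> !p3 = 5 <-> 0 = 0
((p2 || p1) || !p2) -> (((p1 <-> p2) <-> p2) <-> !p3) = 7 -> 0 = 0
p2 <-> p3 = 7 <-> 2 = 2
!(p2 <-> p3) = !2 = 0
!!(p2 <-> p3) = !0 = 8
!p3 = !2 = 0
!!p3 = !0 = 8
!!(p2 <-> p3) <-> !!p3 = 8 <-> 8 = 8
(((p2 || p1) || !p2) -> (((p1 <-> p2) <-> p2) <-> !p3)) -> (!!(p2 <-> p3) <-> !!p3) = 0 -> 8 = 8
((!(p2 || p3) <-> p2) || (p1 || !(p1 || p3))) -> ((((p2 || p1) || !p2) -> (((p1 <-> p2) <-> p2) <-> !p3)) -> (!!(p2 <-> p3) <-> !!p3)) = 5 -> 8 = 8
!p1 = !5 = 0
p2 || p3 = 7 || 2 = 7
!p1 <-> (p2 || p3) = 0 <-> 7 = 0
!(!p1 <-> (p2 || p3)) = !0 = 8
!p1 = !5 = 0
p2 || !p1 = 7 || 0 = 7
!(!p1 <-> (p2 || p3)) -> (p2 || !p1) = 8 -> 7 = 7
p2 || p3 = 7 || 2 = 7
p3 <-> p3 = 2 <-> 2 = 8
(p2 || p3) <-> (p3 <-> p3) = 7 <-> 8 = 7
p3 || p1 = 2 || 5 = 5
((p2 || p3) <-> (p3 <-> p3)) <-> (p3 || p1) = 7 <-> 5 = 5
(!(!p1 <-> (p2 || p3)) -> (p2 || !p1)) <-> (((p2 || p3) <-> (p3 <-> p3)) <-> (p3 || p1)) = 7 <-> 5 = 5
!((!(!p1 <-> (p2 || p3)) -> (p2 || !p1)) <-> (((p2 || p3) <-> (p3 <-> p3)) <-> (p3 || p1))) = !5 = 0
(((!(p2 || p3) <-> p2) || (p1 || !(p1 || p3))) -> ((((p2 || p1) || !p2) -> (((p1 <-> p2) <-> p2) <-> !p3)) -> (!!(p2 <-> p3) <-> !!p3))) -> !((!(!p1 <-> (p2 || p3)) -> (p2 || !p1)) <-> (((p2 || p3) <-> (p3 <-> p3)) <-> (p3 || p1))) = 8 -> 0 = 0

0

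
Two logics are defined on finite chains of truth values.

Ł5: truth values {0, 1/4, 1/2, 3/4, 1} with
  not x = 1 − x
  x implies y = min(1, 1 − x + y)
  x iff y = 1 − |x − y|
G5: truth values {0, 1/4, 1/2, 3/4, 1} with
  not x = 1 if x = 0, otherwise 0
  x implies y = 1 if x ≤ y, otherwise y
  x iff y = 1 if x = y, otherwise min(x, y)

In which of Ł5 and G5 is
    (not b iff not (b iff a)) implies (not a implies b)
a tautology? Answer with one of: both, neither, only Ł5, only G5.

In Ł5: at a = 0, b = 1/4 the value is 3/4 — not a tautology.
In G5: every assignment gives 1 — tautology.

only G5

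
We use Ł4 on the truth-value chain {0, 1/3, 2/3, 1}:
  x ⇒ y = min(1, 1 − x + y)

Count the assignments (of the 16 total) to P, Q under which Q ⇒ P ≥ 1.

10

P = 0, Q = 0 ↦ 1  ≥
P = 0, Q = 1/3 ↦ 2/3  <
P = 0, Q = 2/3 ↦ 1/3  <
P = 0, Q = 1 ↦ 0  <
P = 1/3, Q = 0 ↦ 1  ≥
P = 1/3, Q = 1/3 ↦ 1  ≥
P = 1/3, Q = 2/3 ↦ 2/3  <
P = 1/3, Q = 1 ↦ 1/3  <
P = 2/3, Q = 0 ↦ 1  ≥
P = 2/3, Q = 1/3 ↦ 1  ≥
P = 2/3, Q = 2/3 ↦ 1  ≥
P = 2/3, Q = 1 ↦ 2/3  <
P = 1, Q = 0 ↦ 1  ≥
P = 1, Q = 1/3 ↦ 1  ≥
P = 1, Q = 2/3 ↦ 1  ≥
P = 1, Q = 1 ↦ 1  ≥
So 10 of the 16 assignments meet the threshold.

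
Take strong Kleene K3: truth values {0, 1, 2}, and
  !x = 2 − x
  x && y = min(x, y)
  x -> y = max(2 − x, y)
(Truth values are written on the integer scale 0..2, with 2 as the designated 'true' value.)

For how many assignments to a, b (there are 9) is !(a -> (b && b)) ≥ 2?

a = 0, b = 0 ↦ 0  <
a = 0, b = 1 ↦ 0  <
a = 0, b = 2 ↦ 0  <
a = 1, b = 0 ↦ 1  <
a = 1, b = 1 ↦ 1  <
a = 1, b = 2 ↦ 0  <
a = 2, b = 0 ↦ 2  ≥
a = 2, b = 1 ↦ 1  <
a = 2, b = 2 ↦ 0  <
So 1 of the 9 assignments meets the threshold.

1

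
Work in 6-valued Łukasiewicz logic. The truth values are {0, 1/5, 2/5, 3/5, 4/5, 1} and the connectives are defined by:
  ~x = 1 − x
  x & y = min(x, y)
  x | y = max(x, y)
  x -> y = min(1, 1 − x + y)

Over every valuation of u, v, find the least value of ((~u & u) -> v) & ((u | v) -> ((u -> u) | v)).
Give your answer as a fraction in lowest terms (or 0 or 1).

Take u = 2/5, v = 0:
~u = ~2/5 = 3/5
~u & u = 3/5 & 2/5 = 2/5
(~u & u) -> v = 2/5 -> 0 = 3/5
u | v = 2/5 | 0 = 2/5
u -> u = 2/5 -> 2/5 = 1
(u -> u) | v = 1 | 0 = 1
(u | v) -> ((u -> u) | v) = 2/5 -> 1 = 1
((~u & u) -> v) & ((u | v) -> ((u -> u) | v)) = 3/5 & 1 = 3/5
No assignment yields a value below 3/5, so this is the minimum.

3/5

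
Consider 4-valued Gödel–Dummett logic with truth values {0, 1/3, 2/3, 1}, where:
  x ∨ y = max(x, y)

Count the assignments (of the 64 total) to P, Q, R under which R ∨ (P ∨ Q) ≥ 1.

value 1: 37 assignments (counts)
value 2/3: 19 assignments
value 1/3: 7 assignments
value 0: 1 assignment
So 37 of the 64 assignments meet the threshold.

37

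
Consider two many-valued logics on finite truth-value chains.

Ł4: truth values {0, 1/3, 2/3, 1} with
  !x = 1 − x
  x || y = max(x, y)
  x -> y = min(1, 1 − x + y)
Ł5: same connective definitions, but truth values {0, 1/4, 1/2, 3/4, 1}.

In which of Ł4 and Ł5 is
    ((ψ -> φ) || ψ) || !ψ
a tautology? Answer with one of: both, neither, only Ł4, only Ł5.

neither

In Ł4: at φ = 0, ψ = 1/3 the value is 2/3 — not a tautology.
In Ł5: at φ = 0, ψ = 1/4 the value is 3/4 — not a tautology.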